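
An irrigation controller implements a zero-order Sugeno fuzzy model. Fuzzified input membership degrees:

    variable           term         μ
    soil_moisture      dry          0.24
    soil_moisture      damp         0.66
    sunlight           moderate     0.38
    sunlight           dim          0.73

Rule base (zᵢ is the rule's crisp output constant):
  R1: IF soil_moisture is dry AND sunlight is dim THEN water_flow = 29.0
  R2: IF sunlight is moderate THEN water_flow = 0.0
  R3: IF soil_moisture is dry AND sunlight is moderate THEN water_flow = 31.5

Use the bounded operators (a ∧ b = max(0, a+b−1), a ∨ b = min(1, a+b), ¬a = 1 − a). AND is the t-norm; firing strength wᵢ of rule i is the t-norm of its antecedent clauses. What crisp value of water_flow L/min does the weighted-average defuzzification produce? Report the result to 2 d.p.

R1 (z=29.0): dry=0.24, dim=0.73; AND[max(0, a+b−1)] → w = 0.00
R2 (z=0.0): moderate=0.38 → w = 0.38
R3 (z=31.5): dry=0.24, moderate=0.38; AND[max(0, a+b−1)] → w = 0.00
Weighted average = (0.00·29.0 + 0.38·0.0 + 0.00·31.5) / (0.00 + 0.38 + 0.00)
  = 0.0000 / 0.3800 = 0.00

0.00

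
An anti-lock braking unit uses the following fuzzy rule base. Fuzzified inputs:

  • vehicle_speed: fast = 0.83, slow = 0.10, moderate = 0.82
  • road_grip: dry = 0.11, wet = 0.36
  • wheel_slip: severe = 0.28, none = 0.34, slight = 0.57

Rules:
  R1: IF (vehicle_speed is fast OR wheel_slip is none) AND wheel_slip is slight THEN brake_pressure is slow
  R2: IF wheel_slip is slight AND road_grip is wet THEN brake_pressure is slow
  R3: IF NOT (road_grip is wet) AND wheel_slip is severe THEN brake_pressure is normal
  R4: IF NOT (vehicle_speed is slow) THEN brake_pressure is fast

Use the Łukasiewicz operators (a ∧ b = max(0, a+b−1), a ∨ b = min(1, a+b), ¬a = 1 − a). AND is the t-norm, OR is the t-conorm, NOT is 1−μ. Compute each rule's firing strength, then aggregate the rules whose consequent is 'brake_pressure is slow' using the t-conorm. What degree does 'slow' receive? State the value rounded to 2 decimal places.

R1: (fast=0.83 OR none=0.34) = 1.00; AND[max(0, a+b−1)] with slight=0.57 → w = 0.57
R2: slight=0.57, wet=0.36; AND[max(0, a+b−1)] → w = 0.00
R3: ¬wet=1−0.36=0.64, severe=0.28; AND[max(0, a+b−1)] → w = 0.00
R4: ¬slow=1−0.10=0.90 → w = 0.90
Rules with consequent 'slow': {R1, R2} → strengths 0.57, 0.00
Aggregate via t-conorm [min(1, a+b)]: 0.57

0.57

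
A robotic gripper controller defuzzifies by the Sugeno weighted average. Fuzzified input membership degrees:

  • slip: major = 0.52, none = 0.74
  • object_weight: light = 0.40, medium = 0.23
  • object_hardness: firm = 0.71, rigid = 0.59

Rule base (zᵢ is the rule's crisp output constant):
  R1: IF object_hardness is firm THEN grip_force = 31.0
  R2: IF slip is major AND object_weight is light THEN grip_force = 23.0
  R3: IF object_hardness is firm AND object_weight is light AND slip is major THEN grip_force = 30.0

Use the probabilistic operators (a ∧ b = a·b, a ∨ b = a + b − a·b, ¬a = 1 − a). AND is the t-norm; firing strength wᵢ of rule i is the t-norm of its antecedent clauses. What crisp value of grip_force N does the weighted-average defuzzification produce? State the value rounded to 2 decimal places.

R1 (z=31.0): firm=0.71 → w = 0.7100
R2 (z=23.0): major=0.52, light=0.40; AND[a·b] → w = 0.2080
R3 (z=30.0): firm=0.71, light=0.40, major=0.52; AND[a·b] → w = 0.1477
Weighted average = (0.7100·31.0 + 0.2080·23.0 + 0.1477·30.0) / (0.7100 + 0.2080 + 0.1477)
  = 31.2244 / 1.0657 = 29.30

29.30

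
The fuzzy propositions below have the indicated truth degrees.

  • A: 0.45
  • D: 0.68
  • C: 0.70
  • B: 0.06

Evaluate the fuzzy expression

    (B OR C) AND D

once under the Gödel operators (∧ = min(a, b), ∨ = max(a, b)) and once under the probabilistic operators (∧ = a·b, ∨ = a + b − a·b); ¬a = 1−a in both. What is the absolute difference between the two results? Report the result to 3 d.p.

0.192

Under Gödel:
  B OR C = max(a, b) on (0.06, 0.70) = 0.70
  (B OR C) AND D = min(a, b) on (0.70, 0.68) = 0.68
  → value = 0.6800
Under probabilistic:
  B OR C = a + b − a·b on (0.0600, 0.7000) = 0.7180
  (B OR C) AND D = a·b on (0.7180, 0.6800) = 0.4882
  → value = 0.4882
|0.6800 − 0.4882| = 0.192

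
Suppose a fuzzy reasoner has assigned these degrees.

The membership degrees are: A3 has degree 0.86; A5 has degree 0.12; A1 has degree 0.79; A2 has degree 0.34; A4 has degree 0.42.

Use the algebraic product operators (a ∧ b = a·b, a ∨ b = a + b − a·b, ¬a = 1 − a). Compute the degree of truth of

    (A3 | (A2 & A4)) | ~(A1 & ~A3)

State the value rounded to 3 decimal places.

A2 & A4 = a·b on (0.3400, 0.4200) = 0.1428
A3 | (A2 & A4) = a + b − a·b on (0.8600, 0.1428) = 0.8800
~A3 = 1 − 0.8600 = 0.1400
A1 & ~A3 = a·b on (0.7900, 0.1400) = 0.1106
~(A1 & ~A3) = 1 − 0.1106 = 0.8894
(A3 | (A2 & A4)) | ~(A1 & ~A3) = a + b − a·b on (0.8800, 0.8894) = 0.9867

0.987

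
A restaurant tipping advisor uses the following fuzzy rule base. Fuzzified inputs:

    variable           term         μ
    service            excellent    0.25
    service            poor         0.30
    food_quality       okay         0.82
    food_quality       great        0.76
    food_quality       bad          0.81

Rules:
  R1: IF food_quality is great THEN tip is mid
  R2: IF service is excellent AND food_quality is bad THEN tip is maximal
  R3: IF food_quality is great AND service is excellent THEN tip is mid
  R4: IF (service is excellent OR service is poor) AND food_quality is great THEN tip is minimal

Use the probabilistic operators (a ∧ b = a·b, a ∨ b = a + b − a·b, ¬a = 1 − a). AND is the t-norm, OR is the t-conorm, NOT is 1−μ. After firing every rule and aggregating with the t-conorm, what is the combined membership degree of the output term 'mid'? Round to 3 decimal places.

0.806

R1: great=0.76 → w = 0.7600
R2: excellent=0.25, bad=0.81; AND[a·b] → w = 0.2025
R3: great=0.76, excellent=0.25; AND[a·b] → w = 0.1900
R4: (excellent=0.25 OR poor=0.30) = 0.4750; AND[a·b] with great=0.76 → w = 0.3610
Rules with consequent 'mid': {R1, R3} → strengths 0.7600, 0.1900
Aggregate via t-conorm [a + b − a·b]: 0.8056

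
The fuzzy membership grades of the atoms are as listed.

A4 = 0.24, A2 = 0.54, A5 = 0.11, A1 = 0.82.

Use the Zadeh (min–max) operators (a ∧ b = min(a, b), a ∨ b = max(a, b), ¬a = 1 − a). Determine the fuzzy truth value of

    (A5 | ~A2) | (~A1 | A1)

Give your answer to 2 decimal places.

0.82

~A2 = 1 − 0.54 = 0.46
A5 | ~A2 = max(a, b) on (0.11, 0.46) = 0.46
~A1 = 1 − 0.82 = 0.18
~A1 | A1 = max(a, b) on (0.18, 0.82) = 0.82
(A5 | ~A2) | (~A1 | A1) = max(a, b) on (0.46, 0.82) = 0.82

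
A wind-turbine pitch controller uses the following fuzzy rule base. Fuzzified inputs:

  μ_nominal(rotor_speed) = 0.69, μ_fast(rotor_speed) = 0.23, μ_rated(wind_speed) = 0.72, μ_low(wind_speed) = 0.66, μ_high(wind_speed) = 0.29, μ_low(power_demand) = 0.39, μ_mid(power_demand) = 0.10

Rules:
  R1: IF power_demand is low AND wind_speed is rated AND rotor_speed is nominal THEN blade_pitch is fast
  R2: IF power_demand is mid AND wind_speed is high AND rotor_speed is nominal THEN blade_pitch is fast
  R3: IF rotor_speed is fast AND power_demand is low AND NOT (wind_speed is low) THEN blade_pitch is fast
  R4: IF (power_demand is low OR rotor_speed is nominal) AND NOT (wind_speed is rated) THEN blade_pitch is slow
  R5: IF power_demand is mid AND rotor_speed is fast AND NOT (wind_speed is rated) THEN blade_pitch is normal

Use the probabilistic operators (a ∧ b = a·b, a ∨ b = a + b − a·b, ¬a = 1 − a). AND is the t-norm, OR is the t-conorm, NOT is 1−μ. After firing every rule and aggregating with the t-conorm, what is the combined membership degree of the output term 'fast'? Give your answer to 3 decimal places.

0.234

R1: low=0.39, rated=0.72, nominal=0.69; AND[a·b] → w = 0.1938
R2: mid=0.10, high=0.29, nominal=0.69; AND[a·b] → w = 0.0200
R3: fast=0.23, low=0.39, ¬low=1−0.66=0.34; AND[a·b] → w = 0.0305
R4: (low=0.39 OR nominal=0.69) = 0.8109; AND[a·b] with ¬rated=1−0.72=0.28 → w = 0.2271
R5: mid=0.10, fast=0.23, ¬rated=1−0.72=0.28; AND[a·b] → w = 0.0064
Rules with consequent 'fast': {R1, R2, R3} → strengths 0.1938, 0.0200, 0.0305
Aggregate via t-conorm [a + b − a·b]: 0.2340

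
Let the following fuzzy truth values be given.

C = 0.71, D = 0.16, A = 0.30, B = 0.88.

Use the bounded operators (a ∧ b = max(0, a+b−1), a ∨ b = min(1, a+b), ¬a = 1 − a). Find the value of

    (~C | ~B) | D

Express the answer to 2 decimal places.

0.57

~C = 1 − 0.71 = 0.29
~B = 1 − 0.88 = 0.12
~C | ~B = min(1, a+b) on (0.29, 0.12) = 0.41
(~C | ~B) | D = min(1, a+b) on (0.41, 0.16) = 0.57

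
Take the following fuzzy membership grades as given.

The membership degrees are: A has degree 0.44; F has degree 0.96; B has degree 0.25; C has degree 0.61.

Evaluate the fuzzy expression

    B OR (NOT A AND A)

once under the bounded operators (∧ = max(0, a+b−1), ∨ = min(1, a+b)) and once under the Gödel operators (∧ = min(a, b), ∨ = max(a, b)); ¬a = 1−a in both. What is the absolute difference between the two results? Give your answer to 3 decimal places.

Under bounded:
  NOT A = 1 − 0.44 = 0.56
  NOT A AND A = max(0, a+b−1) on (0.56, 0.44) = 0.00
  B OR (NOT A AND A) = min(1, a+b) on (0.25, 0.00) = 0.25
  → value = 0.2500
Under Gödel:
  NOT A = 1 − 0.44 = 0.56
  NOT A AND A = min(a, b) on (0.56, 0.44) = 0.44
  B OR (NOT A AND A) = max(a, b) on (0.25, 0.44) = 0.44
  → value = 0.4400
|0.2500 − 0.4400| = 0.190

0.190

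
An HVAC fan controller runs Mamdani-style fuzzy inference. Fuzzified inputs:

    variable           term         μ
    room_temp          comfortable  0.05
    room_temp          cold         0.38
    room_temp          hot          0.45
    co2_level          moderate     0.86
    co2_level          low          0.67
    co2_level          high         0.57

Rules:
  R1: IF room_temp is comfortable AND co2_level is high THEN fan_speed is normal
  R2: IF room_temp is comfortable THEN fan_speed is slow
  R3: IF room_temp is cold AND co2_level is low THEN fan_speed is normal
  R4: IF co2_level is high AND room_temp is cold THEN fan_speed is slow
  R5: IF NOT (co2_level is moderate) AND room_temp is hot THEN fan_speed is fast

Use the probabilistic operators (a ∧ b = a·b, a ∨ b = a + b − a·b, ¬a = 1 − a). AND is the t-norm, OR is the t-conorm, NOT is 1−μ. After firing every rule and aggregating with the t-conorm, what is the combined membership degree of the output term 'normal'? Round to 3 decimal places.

R1: comfortable=0.05, high=0.57; AND[a·b] → w = 0.0285
R2: comfortable=0.05 → w = 0.0500
R3: cold=0.38, low=0.67; AND[a·b] → w = 0.2546
R4: high=0.57, cold=0.38; AND[a·b] → w = 0.2166
R5: ¬moderate=1−0.86=0.14, hot=0.45; AND[a·b] → w = 0.0630
Rules with consequent 'normal': {R1, R3} → strengths 0.0285, 0.2546
Aggregate via t-conorm [a + b − a·b]: 0.2758

0.276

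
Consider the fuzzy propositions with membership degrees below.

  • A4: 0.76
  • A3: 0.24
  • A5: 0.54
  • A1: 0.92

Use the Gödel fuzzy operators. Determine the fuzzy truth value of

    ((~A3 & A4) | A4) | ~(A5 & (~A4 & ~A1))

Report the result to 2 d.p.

~A3 = 1 − 0.24 = 0.76
~A3 & A4 = min(a, b) on (0.76, 0.76) = 0.76
(~A3 & A4) | A4 = max(a, b) on (0.76, 0.76) = 0.76
~A4 = 1 − 0.76 = 0.24
~A1 = 1 − 0.92 = 0.08
~A4 & ~A1 = min(a, b) on (0.24, 0.08) = 0.08
A5 & (~A4 & ~A1) = min(a, b) on (0.54, 0.08) = 0.08
~(A5 & (~A4 & ~A1)) = 1 − 0.08 = 0.92
((~A3 & A4) | A4) | ~(A5 & (~A4 & ~A1)) = max(a, b) on (0.76, 0.92) = 0.92

0.92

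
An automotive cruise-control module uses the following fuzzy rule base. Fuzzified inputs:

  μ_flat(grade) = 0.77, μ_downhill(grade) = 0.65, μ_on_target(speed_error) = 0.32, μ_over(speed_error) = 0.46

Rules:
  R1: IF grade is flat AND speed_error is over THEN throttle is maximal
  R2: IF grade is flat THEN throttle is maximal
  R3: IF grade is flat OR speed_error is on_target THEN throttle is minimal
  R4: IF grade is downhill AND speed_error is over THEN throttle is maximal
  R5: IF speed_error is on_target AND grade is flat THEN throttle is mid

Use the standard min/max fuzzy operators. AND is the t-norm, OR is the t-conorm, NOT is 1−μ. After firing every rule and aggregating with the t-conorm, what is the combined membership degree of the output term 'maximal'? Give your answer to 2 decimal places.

0.77

R1: flat=0.77, over=0.46; AND[min(a, b)] → w = 0.46
R2: flat=0.77 → w = 0.77
R3: flat=0.77, on_target=0.32; OR[max(a, b)] → w = 0.77
R4: downhill=0.65, over=0.46; AND[min(a, b)] → w = 0.46
R5: on_target=0.32, flat=0.77; AND[min(a, b)] → w = 0.32
Rules with consequent 'maximal': {R1, R2, R4} → strengths 0.46, 0.77, 0.46
Aggregate via t-conorm [max(a, b)]: 0.77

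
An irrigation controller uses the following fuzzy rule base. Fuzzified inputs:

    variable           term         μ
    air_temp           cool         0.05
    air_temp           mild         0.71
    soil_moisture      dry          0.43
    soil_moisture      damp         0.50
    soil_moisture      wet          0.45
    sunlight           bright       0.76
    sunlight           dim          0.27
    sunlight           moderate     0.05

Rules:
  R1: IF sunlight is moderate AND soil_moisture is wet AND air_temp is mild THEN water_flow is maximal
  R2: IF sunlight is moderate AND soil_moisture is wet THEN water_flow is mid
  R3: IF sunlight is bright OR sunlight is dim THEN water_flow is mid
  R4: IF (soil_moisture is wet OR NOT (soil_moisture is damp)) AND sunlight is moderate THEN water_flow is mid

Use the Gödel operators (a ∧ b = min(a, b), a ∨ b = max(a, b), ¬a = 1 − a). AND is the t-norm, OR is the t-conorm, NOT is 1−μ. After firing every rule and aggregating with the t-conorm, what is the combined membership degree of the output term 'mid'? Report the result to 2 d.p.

0.76

R1: moderate=0.05, wet=0.45, mild=0.71; AND[min(a, b)] → w = 0.05
R2: moderate=0.05, wet=0.45; AND[min(a, b)] → w = 0.05
R3: bright=0.76, dim=0.27; OR[max(a, b)] → w = 0.76
R4: (wet=0.45 OR ¬damp=1−0.50=0.50) = 0.50; AND[min(a, b)] with moderate=0.05 → w = 0.05
Rules with consequent 'mid': {R2, R3, R4} → strengths 0.05, 0.76, 0.05
Aggregate via t-conorm [max(a, b)]: 0.76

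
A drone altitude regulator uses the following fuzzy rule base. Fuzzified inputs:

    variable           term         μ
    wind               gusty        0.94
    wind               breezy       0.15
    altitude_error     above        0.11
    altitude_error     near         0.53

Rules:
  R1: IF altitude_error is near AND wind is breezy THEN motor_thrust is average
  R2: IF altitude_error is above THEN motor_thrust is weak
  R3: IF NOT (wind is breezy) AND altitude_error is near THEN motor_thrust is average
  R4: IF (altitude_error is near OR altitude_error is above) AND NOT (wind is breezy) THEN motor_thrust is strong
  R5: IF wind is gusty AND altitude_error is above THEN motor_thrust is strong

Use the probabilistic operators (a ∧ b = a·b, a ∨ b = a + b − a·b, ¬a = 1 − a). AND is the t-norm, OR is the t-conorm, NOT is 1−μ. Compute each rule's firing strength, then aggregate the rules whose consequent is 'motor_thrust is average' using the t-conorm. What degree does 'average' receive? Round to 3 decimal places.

R1: near=0.53, breezy=0.15; AND[a·b] → w = 0.0795
R2: above=0.11 → w = 0.1100
R3: ¬breezy=1−0.15=0.85, near=0.53; AND[a·b] → w = 0.4505
R4: (near=0.53 OR above=0.11) = 0.5817; AND[a·b] with ¬breezy=1−0.15=0.85 → w = 0.4944
R5: gusty=0.94, above=0.11; AND[a·b] → w = 0.1034
Rules with consequent 'average': {R1, R3} → strengths 0.0795, 0.4505
Aggregate via t-conorm [a + b − a·b]: 0.4942

0.494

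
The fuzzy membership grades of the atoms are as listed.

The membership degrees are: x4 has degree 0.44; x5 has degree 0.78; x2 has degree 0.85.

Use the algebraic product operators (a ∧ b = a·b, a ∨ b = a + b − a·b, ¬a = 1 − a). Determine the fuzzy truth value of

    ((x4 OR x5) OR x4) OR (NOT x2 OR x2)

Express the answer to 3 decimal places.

0.991

x4 OR x5 = a + b − a·b on (0.4400, 0.7800) = 0.8768
(x4 OR x5) OR x4 = a + b − a·b on (0.8768, 0.4400) = 0.9310
NOT x2 = 1 − 0.8500 = 0.1500
NOT x2 OR x2 = a + b − a·b on (0.1500, 0.8500) = 0.8725
((x4 OR x5) OR x4) OR (NOT x2 OR x2) = a + b − a·b on (0.9310, 0.8725) = 0.9912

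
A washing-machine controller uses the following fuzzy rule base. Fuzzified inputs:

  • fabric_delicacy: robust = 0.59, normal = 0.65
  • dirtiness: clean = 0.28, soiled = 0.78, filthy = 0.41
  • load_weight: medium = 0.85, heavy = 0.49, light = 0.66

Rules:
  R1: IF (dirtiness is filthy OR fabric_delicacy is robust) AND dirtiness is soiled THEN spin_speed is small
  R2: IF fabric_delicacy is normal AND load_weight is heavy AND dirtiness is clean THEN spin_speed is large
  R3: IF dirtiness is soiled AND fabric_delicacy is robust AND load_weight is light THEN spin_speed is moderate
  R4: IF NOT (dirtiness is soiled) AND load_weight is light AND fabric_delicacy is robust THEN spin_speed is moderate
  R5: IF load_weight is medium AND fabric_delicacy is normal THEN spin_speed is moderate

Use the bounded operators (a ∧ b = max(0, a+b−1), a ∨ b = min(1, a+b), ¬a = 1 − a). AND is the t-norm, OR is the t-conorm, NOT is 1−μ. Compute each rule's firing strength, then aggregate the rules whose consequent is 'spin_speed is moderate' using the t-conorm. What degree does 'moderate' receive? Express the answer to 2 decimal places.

0.53

R1: (filthy=0.41 OR robust=0.59) = 1.00; AND[max(0, a+b−1)] with soiled=0.78 → w = 0.78
R2: normal=0.65, heavy=0.49, clean=0.28; AND[max(0, a+b−1)] → w = 0.00
R3: soiled=0.78, robust=0.59, light=0.66; AND[max(0, a+b−1)] → w = 0.03
R4: ¬soiled=1−0.78=0.22, light=0.66, robust=0.59; AND[max(0, a+b−1)] → w = 0.00
R5: medium=0.85, normal=0.65; AND[max(0, a+b−1)] → w = 0.50
Rules with consequent 'moderate': {R3, R4, R5} → strengths 0.03, 0.00, 0.50
Aggregate via t-conorm [min(1, a+b)]: 0.53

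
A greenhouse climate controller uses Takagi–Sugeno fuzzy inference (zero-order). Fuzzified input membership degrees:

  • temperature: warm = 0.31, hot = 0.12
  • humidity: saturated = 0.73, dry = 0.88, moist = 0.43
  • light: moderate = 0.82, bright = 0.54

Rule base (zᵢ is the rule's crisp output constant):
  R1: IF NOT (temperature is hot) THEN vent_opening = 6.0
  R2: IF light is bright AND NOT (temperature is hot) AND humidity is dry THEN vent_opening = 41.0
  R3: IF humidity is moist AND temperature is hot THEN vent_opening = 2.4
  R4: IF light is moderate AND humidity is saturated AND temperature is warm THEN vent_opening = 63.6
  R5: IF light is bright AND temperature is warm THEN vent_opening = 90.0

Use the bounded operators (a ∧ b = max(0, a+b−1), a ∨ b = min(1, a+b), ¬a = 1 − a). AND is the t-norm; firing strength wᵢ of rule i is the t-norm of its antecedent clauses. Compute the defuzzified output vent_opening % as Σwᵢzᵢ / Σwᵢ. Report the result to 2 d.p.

14.90

R1 (z=6.0): ¬hot=1−0.12=0.88 → w = 0.88
R2 (z=41.0): bright=0.54, ¬hot=1−0.12=0.88, dry=0.88; AND[max(0, a+b−1)] → w = 0.30
R3 (z=2.4): moist=0.43, hot=0.12; AND[max(0, a+b−1)] → w = 0.00
R4 (z=63.6): moderate=0.82, saturated=0.73, warm=0.31; AND[max(0, a+b−1)] → w = 0.00
R5 (z=90.0): bright=0.54, warm=0.31; AND[max(0, a+b−1)] → w = 0.00
Weighted average = (0.88·6.0 + 0.30·41.0 + 0.00·2.4 + 0.00·63.6 + 0.00·90.0) / (0.88 + 0.30 + 0.00 + 0.00 + 0.00)
  = 17.5800 / 1.1800 = 14.90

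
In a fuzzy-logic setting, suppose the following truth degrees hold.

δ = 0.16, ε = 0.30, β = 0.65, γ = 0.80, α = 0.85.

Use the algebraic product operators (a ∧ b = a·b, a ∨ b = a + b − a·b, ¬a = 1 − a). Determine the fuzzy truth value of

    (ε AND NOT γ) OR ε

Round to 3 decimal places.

NOT γ = 1 − 0.8000 = 0.2000
ε AND NOT γ = a·b on (0.3000, 0.2000) = 0.0600
(ε AND NOT γ) OR ε = a + b − a·b on (0.0600, 0.3000) = 0.3420

0.342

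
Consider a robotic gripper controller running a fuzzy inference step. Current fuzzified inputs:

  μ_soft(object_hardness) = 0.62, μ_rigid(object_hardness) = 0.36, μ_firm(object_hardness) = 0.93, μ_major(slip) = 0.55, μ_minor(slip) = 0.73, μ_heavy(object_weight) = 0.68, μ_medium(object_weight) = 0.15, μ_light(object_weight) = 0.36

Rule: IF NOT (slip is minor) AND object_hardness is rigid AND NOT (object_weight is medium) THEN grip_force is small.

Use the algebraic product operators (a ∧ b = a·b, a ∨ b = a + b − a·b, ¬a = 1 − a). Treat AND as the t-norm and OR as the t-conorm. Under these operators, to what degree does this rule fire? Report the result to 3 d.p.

0.083

firing strength: ¬minor=1−0.73=0.27, rigid=0.36, ¬medium=1−0.15=0.85; AND[a·b] → w = 0.0826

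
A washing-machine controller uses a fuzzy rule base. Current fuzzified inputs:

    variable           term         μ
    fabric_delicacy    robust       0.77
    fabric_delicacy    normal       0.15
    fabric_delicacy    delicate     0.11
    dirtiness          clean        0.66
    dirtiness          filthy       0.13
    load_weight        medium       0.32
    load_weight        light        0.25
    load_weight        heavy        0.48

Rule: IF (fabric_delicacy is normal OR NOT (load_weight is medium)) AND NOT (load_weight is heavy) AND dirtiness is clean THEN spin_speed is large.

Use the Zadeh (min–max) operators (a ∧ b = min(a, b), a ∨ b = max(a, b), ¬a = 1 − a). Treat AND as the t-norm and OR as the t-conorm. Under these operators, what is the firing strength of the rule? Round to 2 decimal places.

firing strength: (normal=0.15 OR ¬medium=1−0.32=0.68) = 0.68; AND[min(a, b)] with ¬heavy=1−0.48=0.52, clean=0.66 → w = 0.52

0.52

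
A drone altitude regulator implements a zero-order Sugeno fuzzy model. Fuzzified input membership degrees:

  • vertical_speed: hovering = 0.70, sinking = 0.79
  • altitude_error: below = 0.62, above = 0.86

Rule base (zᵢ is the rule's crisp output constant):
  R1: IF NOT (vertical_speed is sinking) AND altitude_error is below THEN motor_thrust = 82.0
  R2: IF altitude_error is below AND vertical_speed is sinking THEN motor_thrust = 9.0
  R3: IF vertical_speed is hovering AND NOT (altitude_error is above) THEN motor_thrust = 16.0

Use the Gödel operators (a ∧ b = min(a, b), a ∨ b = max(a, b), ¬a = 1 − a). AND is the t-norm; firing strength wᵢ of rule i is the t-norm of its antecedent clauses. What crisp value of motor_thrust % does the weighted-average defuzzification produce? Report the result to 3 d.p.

25.814

R1 (z=82.0): ¬sinking=1−0.79=0.21, below=0.62; AND[min(a, b)] → w = 0.21
R2 (z=9.0): below=0.62, sinking=0.79; AND[min(a, b)] → w = 0.62
R3 (z=16.0): hovering=0.70, ¬above=1−0.86=0.14; AND[min(a, b)] → w = 0.14
Weighted average = (0.21·82.0 + 0.62·9.0 + 0.14·16.0) / (0.21 + 0.62 + 0.14)
  = 25.0400 / 0.9700 = 25.814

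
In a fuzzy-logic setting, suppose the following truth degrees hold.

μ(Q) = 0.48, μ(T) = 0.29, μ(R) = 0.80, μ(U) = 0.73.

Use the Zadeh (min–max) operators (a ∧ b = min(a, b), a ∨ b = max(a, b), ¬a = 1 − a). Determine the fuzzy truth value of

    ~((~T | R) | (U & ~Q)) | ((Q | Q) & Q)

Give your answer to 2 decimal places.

0.48

~T = 1 − 0.29 = 0.71
~T | R = max(a, b) on (0.71, 0.80) = 0.80
~Q = 1 − 0.48 = 0.52
U & ~Q = min(a, b) on (0.73, 0.52) = 0.52
(~T | R) | (U & ~Q) = max(a, b) on (0.80, 0.52) = 0.80
~((~T | R) | (U & ~Q)) = 1 − 0.80 = 0.20
Q | Q = max(a, b) on (0.48, 0.48) = 0.48
(Q | Q) & Q = min(a, b) on (0.48, 0.48) = 0.48
~((~T | R) | (U & ~Q)) | ((Q | Q) & Q) = max(a, b) on (0.20, 0.48) = 0.48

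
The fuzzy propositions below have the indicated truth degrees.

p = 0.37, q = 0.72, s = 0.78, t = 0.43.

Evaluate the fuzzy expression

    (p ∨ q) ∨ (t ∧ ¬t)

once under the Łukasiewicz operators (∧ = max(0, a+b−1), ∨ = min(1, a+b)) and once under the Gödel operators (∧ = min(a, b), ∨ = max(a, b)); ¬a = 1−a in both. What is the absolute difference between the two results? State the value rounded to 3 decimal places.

Under Łukasiewicz:
  p ∨ q = min(1, a+b) on (0.37, 0.72) = 1.00
  ¬t = 1 − 0.43 = 0.57
  t ∧ ¬t = max(0, a+b−1) on (0.43, 0.57) = 0.00
  (p ∨ q) ∨ (t ∧ ¬t) = min(1, a+b) on (1.00, 0.00) = 1.00
  → value = 1.0000
Under Gödel:
  p ∨ q = max(a, b) on (0.37, 0.72) = 0.72
  ¬t = 1 − 0.43 = 0.57
  t ∧ ¬t = min(a, b) on (0.43, 0.57) = 0.43
  (p ∨ q) ∨ (t ∧ ¬t) = max(a, b) on (0.72, 0.43) = 0.72
  → value = 0.7200
|1.0000 − 0.7200| = 0.280

0.280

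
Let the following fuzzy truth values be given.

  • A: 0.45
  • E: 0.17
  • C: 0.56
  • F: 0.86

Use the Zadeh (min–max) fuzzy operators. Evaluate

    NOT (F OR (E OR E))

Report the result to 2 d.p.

0.14

E OR E = max(a, b) on (0.17, 0.17) = 0.17
F OR (E OR E) = max(a, b) on (0.86, 0.17) = 0.86
NOT (F OR (E OR E)) = 1 − 0.86 = 0.14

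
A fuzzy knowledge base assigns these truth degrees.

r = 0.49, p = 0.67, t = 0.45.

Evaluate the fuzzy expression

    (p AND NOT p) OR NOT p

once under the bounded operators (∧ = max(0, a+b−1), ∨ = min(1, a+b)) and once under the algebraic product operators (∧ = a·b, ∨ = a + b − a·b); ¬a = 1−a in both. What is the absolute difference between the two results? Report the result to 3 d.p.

0.148

Under bounded:
  NOT p = 1 − 0.67 = 0.33
  p AND NOT p = max(0, a+b−1) on (0.67, 0.33) = 0.00
  NOT p = 1 − 0.67 = 0.33
  (p AND NOT p) OR NOT p = min(1, a+b) on (0.00, 0.33) = 0.33
  → value = 0.3300
Under algebraic product:
  NOT p = 1 − 0.6700 = 0.3300
  p AND NOT p = a·b on (0.6700, 0.3300) = 0.2211
  NOT p = 1 − 0.6700 = 0.3300
  (p AND NOT p) OR NOT p = a + b − a·b on (0.2211, 0.3300) = 0.4781
  → value = 0.4781
|0.3300 − 0.4781| = 0.148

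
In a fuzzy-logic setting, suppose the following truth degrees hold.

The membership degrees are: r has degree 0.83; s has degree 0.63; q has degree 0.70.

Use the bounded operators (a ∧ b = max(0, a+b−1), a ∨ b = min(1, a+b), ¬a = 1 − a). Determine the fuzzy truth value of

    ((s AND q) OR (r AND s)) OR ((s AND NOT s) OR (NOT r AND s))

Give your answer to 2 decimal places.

s AND q = max(0, a+b−1) on (0.63, 0.70) = 0.33
r AND s = max(0, a+b−1) on (0.83, 0.63) = 0.46
(s AND q) OR (r AND s) = min(1, a+b) on (0.33, 0.46) = 0.79
NOT s = 1 − 0.63 = 0.37
s AND NOT s = max(0, a+b−1) on (0.63, 0.37) = 0.00
NOT r = 1 − 0.83 = 0.17
NOT r AND s = max(0, a+b−1) on (0.17, 0.63) = 0.00
(s AND NOT s) OR (NOT r AND s) = min(1, a+b) on (0.00, 0.00) = 0.00
((s AND q) OR (r AND s)) OR ((s AND NOT s) OR (NOT r AND s)) = min(1, a+b) on (0.79, 0.00) = 0.79

0.79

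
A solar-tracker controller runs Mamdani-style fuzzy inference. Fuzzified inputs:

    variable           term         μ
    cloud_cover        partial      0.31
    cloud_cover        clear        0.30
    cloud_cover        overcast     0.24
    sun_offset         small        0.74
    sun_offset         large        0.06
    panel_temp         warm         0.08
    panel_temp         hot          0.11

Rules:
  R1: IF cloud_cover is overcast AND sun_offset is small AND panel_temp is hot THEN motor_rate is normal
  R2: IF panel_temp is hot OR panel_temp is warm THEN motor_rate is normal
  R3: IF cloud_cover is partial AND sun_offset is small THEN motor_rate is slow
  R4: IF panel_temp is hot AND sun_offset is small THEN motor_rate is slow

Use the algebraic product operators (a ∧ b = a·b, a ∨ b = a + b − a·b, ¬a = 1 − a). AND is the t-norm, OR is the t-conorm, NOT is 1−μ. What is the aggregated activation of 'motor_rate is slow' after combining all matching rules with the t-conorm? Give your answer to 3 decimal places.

R1: overcast=0.24, small=0.74, hot=0.11; AND[a·b] → w = 0.0195
R2: hot=0.11, warm=0.08; OR[a + b − a·b] → w = 0.1812
R3: partial=0.31, small=0.74; AND[a·b] → w = 0.2294
R4: hot=0.11, small=0.74; AND[a·b] → w = 0.0814
Rules with consequent 'slow': {R3, R4} → strengths 0.2294, 0.0814
Aggregate via t-conorm [a + b − a·b]: 0.2921

0.292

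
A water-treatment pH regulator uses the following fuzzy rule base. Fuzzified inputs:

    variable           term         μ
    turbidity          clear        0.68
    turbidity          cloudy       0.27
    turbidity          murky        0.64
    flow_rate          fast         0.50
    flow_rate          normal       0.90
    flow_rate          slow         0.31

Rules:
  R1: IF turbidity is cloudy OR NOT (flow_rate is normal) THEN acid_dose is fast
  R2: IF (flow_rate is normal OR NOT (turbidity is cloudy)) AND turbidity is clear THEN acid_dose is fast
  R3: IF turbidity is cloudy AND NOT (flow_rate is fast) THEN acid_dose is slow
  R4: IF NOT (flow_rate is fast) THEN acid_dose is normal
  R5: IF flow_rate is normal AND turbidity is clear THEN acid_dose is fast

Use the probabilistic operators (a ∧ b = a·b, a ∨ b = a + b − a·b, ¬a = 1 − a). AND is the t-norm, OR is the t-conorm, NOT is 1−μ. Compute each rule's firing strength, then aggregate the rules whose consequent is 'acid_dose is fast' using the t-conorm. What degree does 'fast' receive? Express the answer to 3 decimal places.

0.914

R1: cloudy=0.27, ¬normal=1−0.90=0.10; OR[a + b − a·b] → w = 0.3430
R2: (normal=0.90 OR ¬cloudy=1−0.27=0.73) = 0.9730; AND[a·b] with clear=0.68 → w = 0.6616
R3: cloudy=0.27, ¬fast=1−0.50=0.50; AND[a·b] → w = 0.1350
R4: ¬fast=1−0.50=0.50 → w = 0.5000
R5: normal=0.90, clear=0.68; AND[a·b] → w = 0.6120
Rules with consequent 'fast': {R1, R2, R5} → strengths 0.3430, 0.6616, 0.6120
Aggregate via t-conorm [a + b − a·b]: 0.9137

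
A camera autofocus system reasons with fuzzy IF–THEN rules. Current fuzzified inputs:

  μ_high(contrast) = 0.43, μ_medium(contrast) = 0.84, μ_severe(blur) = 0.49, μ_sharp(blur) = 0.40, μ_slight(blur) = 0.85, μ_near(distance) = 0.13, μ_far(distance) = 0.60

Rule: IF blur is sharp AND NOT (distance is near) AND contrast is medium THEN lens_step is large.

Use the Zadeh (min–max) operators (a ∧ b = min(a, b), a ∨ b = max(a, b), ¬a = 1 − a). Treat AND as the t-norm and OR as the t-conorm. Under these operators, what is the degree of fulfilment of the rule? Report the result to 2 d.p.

firing strength: sharp=0.40, ¬near=1−0.13=0.87, medium=0.84; AND[min(a, b)] → w = 0.40

0.40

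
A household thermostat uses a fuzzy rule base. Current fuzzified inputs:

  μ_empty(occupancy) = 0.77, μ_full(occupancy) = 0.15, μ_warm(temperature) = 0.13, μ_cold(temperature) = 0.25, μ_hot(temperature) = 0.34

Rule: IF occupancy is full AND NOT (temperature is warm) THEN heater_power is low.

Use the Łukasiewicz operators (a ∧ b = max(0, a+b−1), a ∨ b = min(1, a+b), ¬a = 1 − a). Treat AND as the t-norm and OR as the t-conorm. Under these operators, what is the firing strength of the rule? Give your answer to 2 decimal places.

0.02

firing strength: full=0.15, ¬warm=1−0.13=0.87; AND[max(0, a+b−1)] → w = 0.02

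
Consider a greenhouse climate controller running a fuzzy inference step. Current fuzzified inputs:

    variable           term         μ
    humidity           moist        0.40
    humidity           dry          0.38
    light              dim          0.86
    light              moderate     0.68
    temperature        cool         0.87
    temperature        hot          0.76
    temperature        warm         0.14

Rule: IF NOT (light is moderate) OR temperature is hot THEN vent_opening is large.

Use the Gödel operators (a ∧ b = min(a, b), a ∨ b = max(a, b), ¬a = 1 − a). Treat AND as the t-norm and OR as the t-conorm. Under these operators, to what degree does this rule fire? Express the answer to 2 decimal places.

0.76

firing strength: ¬moderate=1−0.68=0.32, hot=0.76; OR[max(a, b)] → w = 0.76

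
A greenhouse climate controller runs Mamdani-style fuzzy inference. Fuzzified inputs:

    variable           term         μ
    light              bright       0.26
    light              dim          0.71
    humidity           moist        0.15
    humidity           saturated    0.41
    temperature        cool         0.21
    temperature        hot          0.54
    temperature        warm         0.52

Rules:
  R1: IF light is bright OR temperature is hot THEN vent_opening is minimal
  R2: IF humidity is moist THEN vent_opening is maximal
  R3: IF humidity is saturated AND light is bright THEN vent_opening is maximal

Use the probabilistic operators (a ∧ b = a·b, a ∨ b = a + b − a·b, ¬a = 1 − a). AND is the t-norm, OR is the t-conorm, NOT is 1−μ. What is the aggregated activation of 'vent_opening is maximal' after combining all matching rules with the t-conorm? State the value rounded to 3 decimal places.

0.241

R1: bright=0.26, hot=0.54; OR[a + b − a·b] → w = 0.6596
R2: moist=0.15 → w = 0.1500
R3: saturated=0.41, bright=0.26; AND[a·b] → w = 0.1066
Rules with consequent 'maximal': {R2, R3} → strengths 0.1500, 0.1066
Aggregate via t-conorm [a + b − a·b]: 0.2406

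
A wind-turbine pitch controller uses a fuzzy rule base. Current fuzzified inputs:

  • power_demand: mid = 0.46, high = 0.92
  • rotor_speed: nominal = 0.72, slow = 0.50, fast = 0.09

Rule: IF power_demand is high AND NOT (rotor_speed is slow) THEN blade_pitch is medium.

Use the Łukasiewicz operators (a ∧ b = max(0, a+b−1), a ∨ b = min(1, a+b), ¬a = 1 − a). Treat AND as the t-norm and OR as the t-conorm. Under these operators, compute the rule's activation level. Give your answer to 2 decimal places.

firing strength: high=0.92, ¬slow=1−0.50=0.50; AND[max(0, a+b−1)] → w = 0.42

0.42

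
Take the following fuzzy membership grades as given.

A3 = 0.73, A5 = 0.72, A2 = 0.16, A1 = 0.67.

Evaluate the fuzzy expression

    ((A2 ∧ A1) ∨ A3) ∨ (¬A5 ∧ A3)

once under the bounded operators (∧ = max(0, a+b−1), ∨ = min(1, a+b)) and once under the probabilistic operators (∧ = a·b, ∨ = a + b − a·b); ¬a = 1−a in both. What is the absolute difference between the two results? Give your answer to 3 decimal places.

Under bounded:
  A2 ∧ A1 = max(0, a+b−1) on (0.16, 0.67) = 0.00
  (A2 ∧ A1) ∨ A3 = min(1, a+b) on (0.00, 0.73) = 0.73
  ¬A5 = 1 − 0.72 = 0.28
  ¬A5 ∧ A3 = max(0, a+b−1) on (0.28, 0.73) = 0.01
  ((A2 ∧ A1) ∨ A3) ∨ (¬A5 ∧ A3) = min(1, a+b) on (0.73, 0.01) = 0.74
  → value = 0.7400
Under probabilistic:
  A2 ∧ A1 = a·b on (0.1600, 0.6700) = 0.1072
  (A2 ∧ A1) ∨ A3 = a + b − a·b on (0.1072, 0.7300) = 0.7589
  ¬A5 = 1 − 0.7200 = 0.2800
  ¬A5 ∧ A3 = a·b on (0.2800, 0.7300) = 0.2044
  ((A2 ∧ A1) ∨ A3) ∨ (¬A5 ∧ A3) = a + b − a·b on (0.7589, 0.2044) = 0.8082
  → value = 0.8082
|0.7400 − 0.8082| = 0.068

0.068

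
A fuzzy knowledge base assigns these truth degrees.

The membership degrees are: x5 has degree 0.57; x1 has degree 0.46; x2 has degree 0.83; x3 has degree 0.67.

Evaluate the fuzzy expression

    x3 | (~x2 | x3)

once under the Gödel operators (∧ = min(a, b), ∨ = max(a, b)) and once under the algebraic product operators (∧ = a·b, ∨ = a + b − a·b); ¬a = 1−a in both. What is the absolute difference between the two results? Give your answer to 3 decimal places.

0.240

Under Gödel:
  ~x2 = 1 − 0.83 = 0.17
  ~x2 | x3 = max(a, b) on (0.17, 0.67) = 0.67
  x3 | (~x2 | x3) = max(a, b) on (0.67, 0.67) = 0.67
  → value = 0.6700
Under algebraic product:
  ~x2 = 1 − 0.8300 = 0.1700
  ~x2 | x3 = a + b − a·b on (0.1700, 0.6700) = 0.7261
  x3 | (~x2 | x3) = a + b − a·b on (0.6700, 0.7261) = 0.9096
  → value = 0.9096
|0.6700 − 0.9096| = 0.240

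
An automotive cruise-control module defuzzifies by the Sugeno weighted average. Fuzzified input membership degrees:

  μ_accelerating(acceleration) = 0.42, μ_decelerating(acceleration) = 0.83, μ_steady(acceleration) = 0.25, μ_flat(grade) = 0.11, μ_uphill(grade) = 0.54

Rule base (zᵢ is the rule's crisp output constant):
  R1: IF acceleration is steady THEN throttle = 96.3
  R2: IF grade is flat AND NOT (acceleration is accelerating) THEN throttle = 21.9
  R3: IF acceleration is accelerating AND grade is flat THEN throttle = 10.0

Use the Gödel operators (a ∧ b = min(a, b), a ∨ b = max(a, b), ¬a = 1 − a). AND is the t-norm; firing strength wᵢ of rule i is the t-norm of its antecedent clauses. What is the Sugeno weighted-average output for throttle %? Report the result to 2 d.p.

R1 (z=96.3): steady=0.25 → w = 0.25
R2 (z=21.9): flat=0.11, ¬accelerating=1−0.42=0.58; AND[min(a, b)] → w = 0.11
R3 (z=10.0): accelerating=0.42, flat=0.11; AND[min(a, b)] → w = 0.11
Weighted average = (0.25·96.3 + 0.11·21.9 + 0.11·10.0) / (0.25 + 0.11 + 0.11)
  = 27.5840 / 0.4700 = 58.69

58.69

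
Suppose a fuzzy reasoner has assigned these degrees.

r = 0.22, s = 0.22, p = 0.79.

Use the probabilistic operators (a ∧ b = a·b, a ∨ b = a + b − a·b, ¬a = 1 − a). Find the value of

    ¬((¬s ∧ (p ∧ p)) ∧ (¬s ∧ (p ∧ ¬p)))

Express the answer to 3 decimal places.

¬s = 1 − 0.2200 = 0.7800
p ∧ p = a·b on (0.7900, 0.7900) = 0.6241
¬s ∧ (p ∧ p) = a·b on (0.7800, 0.6241) = 0.4868
¬s = 1 − 0.2200 = 0.7800
¬p = 1 − 0.7900 = 0.2100
p ∧ ¬p = a·b on (0.7900, 0.2100) = 0.1659
¬s ∧ (p ∧ ¬p) = a·b on (0.7800, 0.1659) = 0.1294
(¬s ∧ (p ∧ p)) ∧ (¬s ∧ (p ∧ ¬p)) = a·b on (0.4868, 0.1294) = 0.0630
¬((¬s ∧ (p ∧ p)) ∧ (¬s ∧ (p ∧ ¬p))) = 1 − 0.0630 = 0.9370

0.937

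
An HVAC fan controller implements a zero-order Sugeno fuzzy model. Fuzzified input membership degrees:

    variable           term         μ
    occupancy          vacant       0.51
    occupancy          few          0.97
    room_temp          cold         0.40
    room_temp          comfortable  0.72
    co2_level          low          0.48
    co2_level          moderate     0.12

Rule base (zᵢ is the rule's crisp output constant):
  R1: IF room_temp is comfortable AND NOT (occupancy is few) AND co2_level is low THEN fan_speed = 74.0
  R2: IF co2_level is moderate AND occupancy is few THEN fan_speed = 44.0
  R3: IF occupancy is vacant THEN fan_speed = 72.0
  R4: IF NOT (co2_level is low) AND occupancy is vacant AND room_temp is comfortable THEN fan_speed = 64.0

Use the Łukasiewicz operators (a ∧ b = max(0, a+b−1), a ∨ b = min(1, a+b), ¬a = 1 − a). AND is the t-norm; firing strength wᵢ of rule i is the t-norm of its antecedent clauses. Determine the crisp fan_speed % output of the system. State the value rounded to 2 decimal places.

67.80

R1 (z=74.0): comfortable=0.72, ¬few=1−0.97=0.03, low=0.48; AND[max(0, a+b−1)] → w = 0.00
R2 (z=44.0): moderate=0.12, few=0.97; AND[max(0, a+b−1)] → w = 0.09
R3 (z=72.0): vacant=0.51 → w = 0.51
R4 (z=64.0): ¬low=1−0.48=0.52, vacant=0.51, comfortable=0.72; AND[max(0, a+b−1)] → w = 0.00
Weighted average = (0.00·74.0 + 0.09·44.0 + 0.51·72.0 + 0.00·64.0) / (0.00 + 0.09 + 0.51 + 0.00)
  = 40.6800 / 0.6000 = 67.80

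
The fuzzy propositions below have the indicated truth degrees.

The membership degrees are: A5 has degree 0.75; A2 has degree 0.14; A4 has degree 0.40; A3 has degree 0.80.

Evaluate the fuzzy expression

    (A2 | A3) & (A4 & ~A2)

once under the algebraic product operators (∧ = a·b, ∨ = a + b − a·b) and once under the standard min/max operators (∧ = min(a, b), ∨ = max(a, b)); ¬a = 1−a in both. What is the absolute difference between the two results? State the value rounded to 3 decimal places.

Under algebraic product:
  A2 | A3 = a + b − a·b on (0.1400, 0.8000) = 0.8280
  ~A2 = 1 − 0.1400 = 0.8600
  A4 & ~A2 = a·b on (0.4000, 0.8600) = 0.3440
  (A2 | A3) & (A4 & ~A2) = a·b on (0.8280, 0.3440) = 0.2848
  → value = 0.2848
Under standard min/max:
  A2 | A3 = max(a, b) on (0.14, 0.80) = 0.80
  ~A2 = 1 − 0.14 = 0.86
  A4 & ~A2 = min(a, b) on (0.40, 0.86) = 0.40
  (A2 | A3) & (A4 & ~A2) = min(a, b) on (0.80, 0.40) = 0.40
  → value = 0.4000
|0.2848 − 0.4000| = 0.115

0.115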